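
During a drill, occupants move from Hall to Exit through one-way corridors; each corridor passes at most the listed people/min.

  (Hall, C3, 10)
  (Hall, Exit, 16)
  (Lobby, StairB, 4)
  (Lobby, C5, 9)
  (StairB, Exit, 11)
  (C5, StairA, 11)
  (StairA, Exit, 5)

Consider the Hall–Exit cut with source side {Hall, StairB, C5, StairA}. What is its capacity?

Edges leaving {Hall, StairB, C5, StairA}: Hall→C3 (10), Hall→Exit (16), StairB→Exit (11), StairA→Exit (5).
Cut capacity = 10 + 16 + 11 + 5 = 42.

42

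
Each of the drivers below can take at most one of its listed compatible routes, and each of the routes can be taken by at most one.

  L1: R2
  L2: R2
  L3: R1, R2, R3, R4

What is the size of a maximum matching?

2

Unit-capacity flow: source→left, listed edges, right→sink; max matching = max flow.
Augmenting path L1→R2 (+1); matched 1.
Augmenting path L3→R1 (+1); matched 2.
No augmenting path remains; maximum matching = 2.
König certificate: {L3, R2} is a vertex cover of size 2 (every listed pair touches it), so no matching can be larger.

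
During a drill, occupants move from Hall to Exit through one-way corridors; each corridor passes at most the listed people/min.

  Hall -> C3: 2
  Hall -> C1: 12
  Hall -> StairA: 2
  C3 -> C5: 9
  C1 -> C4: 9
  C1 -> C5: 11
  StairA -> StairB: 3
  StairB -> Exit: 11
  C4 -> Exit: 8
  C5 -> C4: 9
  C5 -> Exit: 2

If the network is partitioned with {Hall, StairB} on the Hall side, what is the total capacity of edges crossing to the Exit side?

Edges leaving {Hall, StairB}: Hall→C3 (2), Hall→C1 (12), Hall→StairA (2), StairB→Exit (11).
Cut capacity = 2 + 12 + 2 + 11 = 27.

27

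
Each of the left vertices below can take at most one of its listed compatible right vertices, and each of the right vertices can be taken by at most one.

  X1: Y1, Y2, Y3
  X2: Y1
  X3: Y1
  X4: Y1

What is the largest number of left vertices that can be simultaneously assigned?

Unit-capacity flow: source→left, listed edges, right→sink; max matching = max flow.
Augmenting path X1→Y1 (+1); matched 1.
Augmenting path X2→Y1→X1→Y2 (+1); matched 2.
No augmenting path remains; maximum matching = 2.
König certificate: {X1, Y1} is a vertex cover of size 2 (every listed pair touches it), so no matching can be larger.

2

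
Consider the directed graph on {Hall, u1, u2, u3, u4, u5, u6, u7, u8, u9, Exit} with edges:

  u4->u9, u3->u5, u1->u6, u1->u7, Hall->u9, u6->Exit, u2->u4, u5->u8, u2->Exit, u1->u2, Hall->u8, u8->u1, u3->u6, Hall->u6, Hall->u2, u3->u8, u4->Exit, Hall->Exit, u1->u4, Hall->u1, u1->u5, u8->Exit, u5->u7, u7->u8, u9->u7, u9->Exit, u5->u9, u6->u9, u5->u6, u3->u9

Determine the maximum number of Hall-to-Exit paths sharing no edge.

Assign every edge capacity 1; by Menger, the answer equals the max flow.
Path Hall→Exit (+1); total 1.
Path Hall→u2→Exit (+1); total 2.
Path Hall→u6→Exit (+1); total 3.
Path Hall→u8→Exit (+1); total 4.
Path Hall→u9→Exit (+1); total 5.
Path Hall→u1→u4→Exit (+1); total 6.
No residual Hall→Exit path; max flow = 6.
Certifying cut of size 6: {Hall→Exit, Hall→u1, Hall→u2, Hall→u6, Hall→u8, Hall→u9}.

6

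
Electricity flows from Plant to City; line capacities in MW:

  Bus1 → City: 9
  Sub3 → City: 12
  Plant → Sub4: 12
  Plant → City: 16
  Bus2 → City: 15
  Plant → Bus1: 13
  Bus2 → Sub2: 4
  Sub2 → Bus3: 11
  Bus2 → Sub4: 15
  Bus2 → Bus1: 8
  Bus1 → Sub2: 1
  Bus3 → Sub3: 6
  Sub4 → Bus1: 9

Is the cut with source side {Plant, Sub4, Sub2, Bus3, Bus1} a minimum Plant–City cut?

No — its capacity is 31, but the minimum cut has capacity 26.

Given cut capacity: 16 + 6 + 9 = 31.
Augment Plant→City: bottleneck 16, flow now 16.
Augment Plant→Bus1→City: bottleneck 9, flow now 25.
Augment Plant→Bus1→Sub2→Bus3→Sub3→City: bottleneck 1, flow now 26.
No augmenting path remains; maximum flow = 26.
In the residual graph, reachable from Plant: {Plant, Sub4, Bus1}.
Min-cut edges: Plant→City (16), Bus1→Sub2 (1), Bus1→City (9); capacity 16 + 1 + 9 = 26.
Cut capacity 31 exceeds the max flow 26, so it is not minimum.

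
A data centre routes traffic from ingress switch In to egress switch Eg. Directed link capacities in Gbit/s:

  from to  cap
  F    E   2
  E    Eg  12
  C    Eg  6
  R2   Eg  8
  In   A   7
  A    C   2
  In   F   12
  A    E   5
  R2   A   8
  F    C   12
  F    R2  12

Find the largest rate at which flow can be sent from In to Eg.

19

Augment In→F→R2→Eg: bottleneck 8, flow now 8.
Augment In→F→E→Eg: bottleneck 2, flow now 10.
Augment In→F→C→Eg: bottleneck 2, flow now 12.
Augment In→A→E→Eg: bottleneck 5, flow now 17.
Augment In→A→C→Eg: bottleneck 2, flow now 19.
No augmenting path remains; maximum flow = 19.
In the residual graph, reachable from In: {In}.
Min-cut edges: In→F (12), In→A (7); capacity 12 + 7 = 19.
This cut is saturated, so no flow can exceed 19.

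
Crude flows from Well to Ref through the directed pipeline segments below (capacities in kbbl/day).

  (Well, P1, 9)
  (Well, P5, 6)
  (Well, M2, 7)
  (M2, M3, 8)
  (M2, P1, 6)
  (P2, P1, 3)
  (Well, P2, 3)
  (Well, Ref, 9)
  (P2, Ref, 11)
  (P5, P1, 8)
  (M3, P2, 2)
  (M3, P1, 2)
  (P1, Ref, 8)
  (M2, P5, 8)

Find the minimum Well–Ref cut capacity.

Augment Well→Ref: bottleneck 9, flow now 9.
Augment Well→P2→Ref: bottleneck 3, flow now 12.
Augment Well→P1→Ref: bottleneck 8, flow now 20.
Augment Well→M2→M3→P2→Ref: bottleneck 2, flow now 22.
No augmenting path remains; maximum flow = 22.
By max-flow min-cut, the minimum cut capacity equals the max flow.
In the residual graph, reachable from Well: {Well, M2, P5, M3, P1}.
Min-cut edges: Well→P2 (3), Well→Ref (9), M3→P2 (2), P1→Ref (8); capacity 3 + 9 + 2 + 8 = 22.

22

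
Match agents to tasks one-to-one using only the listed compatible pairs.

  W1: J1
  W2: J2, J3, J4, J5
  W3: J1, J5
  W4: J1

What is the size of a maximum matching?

Unit-capacity flow: source→left, listed edges, right→sink; max matching = max flow.
Augmenting path W1→J1 (+1); matched 1.
Augmenting path W2→J2 (+1); matched 2.
Augmenting path W3→J5 (+1); matched 3.
No augmenting path remains; maximum matching = 3.
König certificate: {W2, W3, J1} is a vertex cover of size 3 (every listed pair touches it), so no matching can be larger.

3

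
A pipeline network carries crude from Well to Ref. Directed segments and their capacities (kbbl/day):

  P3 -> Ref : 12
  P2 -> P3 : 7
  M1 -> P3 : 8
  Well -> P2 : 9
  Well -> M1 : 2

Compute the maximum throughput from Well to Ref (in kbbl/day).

9

Augment Well→M1→P3→Ref: bottleneck 2, flow now 2.
Augment Well→P2→P3→Ref: bottleneck 7, flow now 9.
No augmenting path remains; maximum flow = 9.
In the residual graph, reachable from Well: {Well, P2}.
Min-cut edges: Well→M1 (2), P2→P3 (7); capacity 2 + 7 = 9.
This cut is saturated, so no flow can exceed 9.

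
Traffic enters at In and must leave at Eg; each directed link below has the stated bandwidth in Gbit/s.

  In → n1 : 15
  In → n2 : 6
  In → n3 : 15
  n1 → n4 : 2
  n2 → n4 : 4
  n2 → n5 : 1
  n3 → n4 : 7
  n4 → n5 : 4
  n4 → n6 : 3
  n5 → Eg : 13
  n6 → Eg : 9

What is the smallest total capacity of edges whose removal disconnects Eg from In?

8

Augment In→n2→n5→Eg: bottleneck 1, flow now 1.
Augment In→n1→n4→n5→Eg: bottleneck 2, flow now 3.
Augment In→n2→n4→n5→Eg: bottleneck 2, flow now 5.
Augment In→n2→n4→n6→Eg: bottleneck 2, flow now 7.
Augment In→n3→n4→n6→Eg: bottleneck 1, flow now 8.
No augmenting path remains; maximum flow = 8.
By max-flow min-cut, the minimum cut capacity equals the max flow.
In the residual graph, reachable from In: {In, n1, n2, n3, n4}.
Min-cut edges: n2→n5 (1), n4→n5 (4), n4→n6 (3); capacity 1 + 4 + 3 = 8.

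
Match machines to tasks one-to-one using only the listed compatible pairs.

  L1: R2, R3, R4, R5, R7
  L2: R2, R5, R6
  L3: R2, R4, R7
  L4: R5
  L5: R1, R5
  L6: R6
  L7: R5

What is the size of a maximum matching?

6

Unit-capacity flow: source→left, listed edges, right→sink; max matching = max flow.
Augmenting path L1→R2 (+1); matched 1.
Augmenting path L2→R5 (+1); matched 2.
Augmenting path L3→R4 (+1); matched 3.
Augmenting path L5→R1 (+1); matched 4.
Augmenting path L6→R6 (+1); matched 5.
Augmenting path L4→R5→L2→R2→L1→R3 (+1); matched 6.
No augmenting path remains; maximum matching = 6.
König certificate: {L1, L2, L3, L5, L6, R5} is a vertex cover of size 6 (every listed pair touches it), so no matching can be larger.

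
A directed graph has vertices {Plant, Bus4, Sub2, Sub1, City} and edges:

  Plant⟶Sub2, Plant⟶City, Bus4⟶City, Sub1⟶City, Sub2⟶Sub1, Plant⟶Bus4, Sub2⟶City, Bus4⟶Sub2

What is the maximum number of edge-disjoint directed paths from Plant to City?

3

Assign every edge capacity 1; by Menger, the answer equals the max flow.
Path Plant→City (+1); total 1.
Path Plant→Bus4→City (+1); total 2.
Path Plant→Sub2→City (+1); total 3.
No residual Plant→City path; max flow = 3.
Certifying cut of size 3: {Plant→Bus4, Plant→City, Plant→Sub2}.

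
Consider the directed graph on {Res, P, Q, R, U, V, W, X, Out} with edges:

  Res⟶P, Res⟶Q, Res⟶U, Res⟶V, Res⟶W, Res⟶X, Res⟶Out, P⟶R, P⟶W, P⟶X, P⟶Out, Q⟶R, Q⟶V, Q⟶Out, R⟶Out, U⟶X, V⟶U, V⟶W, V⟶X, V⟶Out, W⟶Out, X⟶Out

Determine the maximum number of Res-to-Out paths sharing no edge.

6

Assign every edge capacity 1; by Menger, the answer equals the max flow.
Path Res→Out (+1); total 1.
Path Res→P→Out (+1); total 2.
Path Res→Q→Out (+1); total 3.
Path Res→V→Out (+1); total 4.
Path Res→W→Out (+1); total 5.
Path Res→X→Out (+1); total 6.
No residual Res→Out path; max flow = 6.
Certifying cut of size 6: {Res→Out, Res→P, Res→Q, Res→V, Res→W, X→Out}.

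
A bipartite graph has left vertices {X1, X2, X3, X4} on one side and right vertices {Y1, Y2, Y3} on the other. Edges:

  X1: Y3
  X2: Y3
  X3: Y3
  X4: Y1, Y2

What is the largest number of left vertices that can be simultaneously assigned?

Unit-capacity flow: source→left, listed edges, right→sink; max matching = max flow.
Augmenting path X1→Y3 (+1); matched 1.
Augmenting path X4→Y1 (+1); matched 2.
No augmenting path remains; maximum matching = 2.
König certificate: {X4, Y3} is a vertex cover of size 2 (every listed pair touches it), so no matching can be larger.

2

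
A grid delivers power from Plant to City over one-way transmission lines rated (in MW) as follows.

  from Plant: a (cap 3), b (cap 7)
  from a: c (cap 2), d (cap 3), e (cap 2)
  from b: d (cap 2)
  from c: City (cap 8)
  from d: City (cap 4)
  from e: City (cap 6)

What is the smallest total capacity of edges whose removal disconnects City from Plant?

Augment Plant→a→c→City: bottleneck 2, flow now 2.
Augment Plant→a→d→City: bottleneck 1, flow now 3.
Augment Plant→b→d→City: bottleneck 2, flow now 5.
No augmenting path remains; maximum flow = 5.
By max-flow min-cut, the minimum cut capacity equals the max flow.
In the residual graph, reachable from Plant: {Plant, b}.
Min-cut edges: Plant→a (3), b→d (2); capacity 3 + 2 = 5.

5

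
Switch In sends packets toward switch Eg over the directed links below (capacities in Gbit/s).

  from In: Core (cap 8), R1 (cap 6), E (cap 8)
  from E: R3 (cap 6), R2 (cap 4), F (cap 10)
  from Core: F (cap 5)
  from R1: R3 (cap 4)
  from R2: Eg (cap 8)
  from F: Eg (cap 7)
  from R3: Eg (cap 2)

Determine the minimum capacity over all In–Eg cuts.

Augment In→E→R2→Eg: bottleneck 4, flow now 4.
Augment In→E→F→Eg: bottleneck 4, flow now 8.
Augment In→Core→F→Eg: bottleneck 3, flow now 11.
Augment In→R1→R3→Eg: bottleneck 2, flow now 13.
No augmenting path remains; maximum flow = 13.
By max-flow min-cut, the minimum cut capacity equals the max flow.
In the residual graph, reachable from In: {In, E, Core, R1, F, R3}.
Min-cut edges: E→R2 (4), F→Eg (7), R3→Eg (2); capacity 4 + 7 + 2 = 13.

13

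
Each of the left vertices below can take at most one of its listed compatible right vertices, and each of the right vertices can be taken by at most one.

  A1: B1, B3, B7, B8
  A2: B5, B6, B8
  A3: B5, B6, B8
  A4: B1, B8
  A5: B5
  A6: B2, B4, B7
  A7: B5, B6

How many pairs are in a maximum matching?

6

Unit-capacity flow: source→left, listed edges, right→sink; max matching = max flow.
Augmenting path A1→B1 (+1); matched 1.
Augmenting path A2→B5 (+1); matched 2.
Augmenting path A3→B6 (+1); matched 3.
Augmenting path A4→B8 (+1); matched 4.
Augmenting path A6→B2 (+1); matched 5.
Augmenting path A5→B5→A2→B8→A4→B1→A1→B3 (+1); matched 6.
No augmenting path remains; maximum matching = 6.
König certificate: {A1, A4, A6, B5, B6, B8} is a vertex cover of size 6 (every listed pair touches it), so no matching can be larger.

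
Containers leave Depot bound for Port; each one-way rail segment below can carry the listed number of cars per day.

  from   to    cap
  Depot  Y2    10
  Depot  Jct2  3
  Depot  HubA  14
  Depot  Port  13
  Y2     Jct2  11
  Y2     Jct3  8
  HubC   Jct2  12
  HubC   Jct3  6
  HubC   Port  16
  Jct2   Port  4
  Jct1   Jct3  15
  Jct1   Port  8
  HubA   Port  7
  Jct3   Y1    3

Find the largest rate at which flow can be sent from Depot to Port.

Augment Depot→Port: bottleneck 13, flow now 13.
Augment Depot→Jct2→Port: bottleneck 3, flow now 16.
Augment Depot→HubA→Port: bottleneck 7, flow now 23.
Augment Depot→Y2→Jct2→Port: bottleneck 1, flow now 24.
No augmenting path remains; maximum flow = 24.
In the residual graph, reachable from Depot: {Depot, Y2, Jct2, HubA, Jct3, Y1}.
Min-cut edges: Depot→Port (13), Jct2→Port (4), HubA→Port (7); capacity 13 + 4 + 7 = 24.
This cut is saturated, so no flow can exceed 24.

24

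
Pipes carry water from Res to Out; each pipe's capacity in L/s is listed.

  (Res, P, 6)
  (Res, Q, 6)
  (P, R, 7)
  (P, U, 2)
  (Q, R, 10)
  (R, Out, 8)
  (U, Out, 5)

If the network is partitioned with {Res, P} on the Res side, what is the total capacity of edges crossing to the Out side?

Edges leaving {Res, P}: Res→Q (6), P→R (7), P→U (2).
Cut capacity = 6 + 7 + 2 = 15.

15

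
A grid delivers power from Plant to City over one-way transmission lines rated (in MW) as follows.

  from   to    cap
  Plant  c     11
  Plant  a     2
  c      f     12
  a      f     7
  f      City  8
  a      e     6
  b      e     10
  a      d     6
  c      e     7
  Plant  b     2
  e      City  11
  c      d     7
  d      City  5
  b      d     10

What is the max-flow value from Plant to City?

15

Augment Plant→a→d→City: bottleneck 2, flow now 2.
Augment Plant→b→d→City: bottleneck 2, flow now 4.
Augment Plant→c→d→City: bottleneck 1, flow now 5.
Augment Plant→c→e→City: bottleneck 7, flow now 12.
Augment Plant→c→f→City: bottleneck 3, flow now 15.
No augmenting path remains; maximum flow = 15.
In the residual graph, reachable from Plant: {Plant}.
Min-cut edges: Plant→a (2), Plant→b (2), Plant→c (11); capacity 2 + 2 + 11 = 15.
This cut is saturated, so no flow can exceed 15.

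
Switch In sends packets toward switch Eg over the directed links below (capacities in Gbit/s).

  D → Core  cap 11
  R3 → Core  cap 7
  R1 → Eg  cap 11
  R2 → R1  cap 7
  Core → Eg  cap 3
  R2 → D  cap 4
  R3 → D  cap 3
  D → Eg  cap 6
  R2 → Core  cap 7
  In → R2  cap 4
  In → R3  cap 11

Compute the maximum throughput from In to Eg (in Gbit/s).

Augment In→R3→Core→Eg: bottleneck 3, flow now 3.
Augment In→R3→D→Eg: bottleneck 3, flow now 6.
Augment In→R2→R1→Eg: bottleneck 4, flow now 10.
No augmenting path remains; maximum flow = 10.
In the residual graph, reachable from In: {In, R3, Core}.
Min-cut edges: In→R2 (4), R3→D (3), Core→Eg (3); capacity 4 + 3 + 3 = 10.
This cut is saturated, so no flow can exceed 10.

10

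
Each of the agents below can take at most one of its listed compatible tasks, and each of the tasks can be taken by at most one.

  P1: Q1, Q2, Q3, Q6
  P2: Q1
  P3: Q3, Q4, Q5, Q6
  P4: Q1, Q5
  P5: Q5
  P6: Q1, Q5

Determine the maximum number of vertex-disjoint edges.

Unit-capacity flow: source→left, listed edges, right→sink; max matching = max flow.
Augmenting path P1→Q1 (+1); matched 1.
Augmenting path P3→Q3 (+1); matched 2.
Augmenting path P4→Q5 (+1); matched 3.
Augmenting path P2→Q1→P1→Q2 (+1); matched 4.
No augmenting path remains; maximum matching = 4.
König certificate: {P1, P3, Q1, Q5} is a vertex cover of size 4 (every listed pair touches it), so no matching can be larger.

4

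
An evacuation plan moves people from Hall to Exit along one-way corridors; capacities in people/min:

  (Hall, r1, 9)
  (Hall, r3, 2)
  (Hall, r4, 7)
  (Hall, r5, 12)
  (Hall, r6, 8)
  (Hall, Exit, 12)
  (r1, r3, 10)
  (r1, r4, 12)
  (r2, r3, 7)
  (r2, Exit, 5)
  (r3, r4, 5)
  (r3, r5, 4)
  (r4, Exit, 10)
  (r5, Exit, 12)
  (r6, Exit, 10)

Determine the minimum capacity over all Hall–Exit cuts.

Augment Hall→Exit: bottleneck 12, flow now 12.
Augment Hall→r4→Exit: bottleneck 7, flow now 19.
Augment Hall→r5→Exit: bottleneck 12, flow now 31.
Augment Hall→r6→Exit: bottleneck 8, flow now 39.
Augment Hall→r1→r4→Exit: bottleneck 3, flow now 42.
No augmenting path remains; maximum flow = 42.
By max-flow min-cut, the minimum cut capacity equals the max flow.
In the residual graph, reachable from Hall: {Hall, r1, r3, r4, r5}.
Min-cut edges: Hall→r6 (8), Hall→Exit (12), r4→Exit (10), r5→Exit (12); capacity 8 + 12 + 10 + 12 = 42.

42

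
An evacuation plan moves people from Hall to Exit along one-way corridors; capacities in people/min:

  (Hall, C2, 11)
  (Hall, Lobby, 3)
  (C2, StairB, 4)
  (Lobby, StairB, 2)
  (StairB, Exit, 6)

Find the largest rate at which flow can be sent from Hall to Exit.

6

Augment Hall→C2→StairB→Exit: bottleneck 4, flow now 4.
Augment Hall→Lobby→StairB→Exit: bottleneck 2, flow now 6.
No augmenting path remains; maximum flow = 6.
In the residual graph, reachable from Hall: {Hall, C2, Lobby}.
Min-cut edges: C2→StairB (4), Lobby→StairB (2); capacity 4 + 2 = 6.
This cut is saturated, so no flow can exceed 6.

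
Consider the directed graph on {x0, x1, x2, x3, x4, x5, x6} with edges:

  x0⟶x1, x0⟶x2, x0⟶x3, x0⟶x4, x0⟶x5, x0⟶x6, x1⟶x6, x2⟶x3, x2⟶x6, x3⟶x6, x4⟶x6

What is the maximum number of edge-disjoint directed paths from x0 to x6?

Assign every edge capacity 1; by Menger, the answer equals the max flow.
Path x0→x6 (+1); total 1.
Path x0→x1→x6 (+1); total 2.
Path x0→x2→x6 (+1); total 3.
Path x0→x3→x6 (+1); total 4.
Path x0→x4→x6 (+1); total 5.
No residual x0→x6 path; max flow = 5.
Certifying cut of size 5: {x0→x1, x0→x2, x0→x3, x0→x4, x0→x6}.

5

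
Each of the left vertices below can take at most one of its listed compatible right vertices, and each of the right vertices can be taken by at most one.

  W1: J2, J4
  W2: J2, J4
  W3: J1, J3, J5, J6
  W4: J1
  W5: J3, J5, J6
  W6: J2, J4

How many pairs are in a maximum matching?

Unit-capacity flow: source→left, listed edges, right→sink; max matching = max flow.
Augmenting path W1→J2 (+1); matched 1.
Augmenting path W2→J4 (+1); matched 2.
Augmenting path W3→J1 (+1); matched 3.
Augmenting path W5→J3 (+1); matched 4.
Augmenting path W4→J1→W3→J5 (+1); matched 5.
No augmenting path remains; maximum matching = 5.
König certificate: {W3, W4, W5, J2, J4} is a vertex cover of size 5 (every listed pair touches it), so no matching can be larger.

5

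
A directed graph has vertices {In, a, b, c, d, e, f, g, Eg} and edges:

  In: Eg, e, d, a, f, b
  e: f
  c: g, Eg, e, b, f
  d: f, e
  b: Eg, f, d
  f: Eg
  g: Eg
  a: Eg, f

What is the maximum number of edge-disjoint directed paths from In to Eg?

Assign every edge capacity 1; by Menger, the answer equals the max flow.
Path In→Eg (+1); total 1.
Path In→a→Eg (+1); total 2.
Path In→b→Eg (+1); total 3.
Path In→f→Eg (+1); total 4.
No residual In→Eg path; max flow = 4.
Certifying cut of size 4: {In→Eg, In→a, In→b, f→Eg}.

4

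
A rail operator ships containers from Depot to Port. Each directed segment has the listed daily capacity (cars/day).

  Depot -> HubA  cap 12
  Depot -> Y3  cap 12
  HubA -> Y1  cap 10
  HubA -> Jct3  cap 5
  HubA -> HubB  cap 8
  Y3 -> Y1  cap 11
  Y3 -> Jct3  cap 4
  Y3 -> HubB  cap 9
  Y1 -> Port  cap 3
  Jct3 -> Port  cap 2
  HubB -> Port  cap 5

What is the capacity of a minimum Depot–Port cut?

Augment Depot→HubA→Y1→Port: bottleneck 3, flow now 3.
Augment Depot→HubA→Jct3→Port: bottleneck 2, flow now 5.
Augment Depot→HubA→HubB→Port: bottleneck 5, flow now 10.
No augmenting path remains; maximum flow = 10.
By max-flow min-cut, the minimum cut capacity equals the max flow.
In the residual graph, reachable from Depot: {Depot, HubA, Y3, Y1, Jct3, HubB}.
Min-cut edges: Y1→Port (3), Jct3→Port (2), HubB→Port (5); capacity 3 + 2 + 5 = 10.

10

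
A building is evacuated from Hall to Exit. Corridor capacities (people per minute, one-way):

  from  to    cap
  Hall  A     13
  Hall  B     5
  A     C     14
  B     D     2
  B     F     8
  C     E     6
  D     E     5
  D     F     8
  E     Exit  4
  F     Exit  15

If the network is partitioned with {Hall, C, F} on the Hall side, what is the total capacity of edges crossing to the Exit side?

Edges leaving {Hall, C, F}: Hall→A (13), Hall→B (5), C→E (6), F→Exit (15).
Cut capacity = 13 + 5 + 6 + 15 = 39.

39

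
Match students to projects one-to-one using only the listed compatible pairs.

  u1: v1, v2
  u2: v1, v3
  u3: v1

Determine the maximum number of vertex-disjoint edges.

Unit-capacity flow: source→left, listed edges, right→sink; max matching = max flow.
Augmenting path u1→v1 (+1); matched 1.
Augmenting path u2→v3 (+1); matched 2.
Augmenting path u3→v1→u1→v2 (+1); matched 3.
No augmenting path remains; maximum matching = 3.
König certificate: {u1, u2, u3} is a vertex cover of size 3 (every listed pair touches it), so no matching can be larger.

3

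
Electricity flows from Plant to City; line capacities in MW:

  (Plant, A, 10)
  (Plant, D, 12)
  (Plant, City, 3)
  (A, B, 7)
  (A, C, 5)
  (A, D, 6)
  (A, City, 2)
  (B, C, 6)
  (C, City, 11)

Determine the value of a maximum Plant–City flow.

Augment Plant→City: bottleneck 3, flow now 3.
Augment Plant→A→City: bottleneck 2, flow now 5.
Augment Plant→A→C→City: bottleneck 5, flow now 10.
Augment Plant→A→B→C→City: bottleneck 3, flow now 13.
No augmenting path remains; maximum flow = 13.
In the residual graph, reachable from Plant: {Plant, D}.
Min-cut edges: Plant→A (10), Plant→City (3); capacity 10 + 3 = 13.
This cut is saturated, so no flow can exceed 13.

13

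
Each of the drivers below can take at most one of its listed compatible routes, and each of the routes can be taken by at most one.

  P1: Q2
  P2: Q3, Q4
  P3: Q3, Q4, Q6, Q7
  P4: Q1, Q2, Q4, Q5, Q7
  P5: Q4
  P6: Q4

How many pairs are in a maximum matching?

Unit-capacity flow: source→left, listed edges, right→sink; max matching = max flow.
Augmenting path P1→Q2 (+1); matched 1.
Augmenting path P2→Q3 (+1); matched 2.
Augmenting path P3→Q4 (+1); matched 3.
Augmenting path P4→Q1 (+1); matched 4.
Augmenting path P5→Q4→P3→Q6 (+1); matched 5.
No augmenting path remains; maximum matching = 5.
König certificate: {P1, P2, P3, P4, Q4} is a vertex cover of size 5 (every listed pair touches it), so no matching can be larger.

5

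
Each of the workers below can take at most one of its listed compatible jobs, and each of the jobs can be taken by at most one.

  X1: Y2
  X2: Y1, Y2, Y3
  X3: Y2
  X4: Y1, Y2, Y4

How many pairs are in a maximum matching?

Unit-capacity flow: source→left, listed edges, right→sink; max matching = max flow.
Augmenting path X1→Y2 (+1); matched 1.
Augmenting path X2→Y1 (+1); matched 2.
Augmenting path X4→Y4 (+1); matched 3.
No augmenting path remains; maximum matching = 3.
König certificate: {X2, X4, Y2} is a vertex cover of size 3 (every listed pair touches it), so no matching can be larger.

3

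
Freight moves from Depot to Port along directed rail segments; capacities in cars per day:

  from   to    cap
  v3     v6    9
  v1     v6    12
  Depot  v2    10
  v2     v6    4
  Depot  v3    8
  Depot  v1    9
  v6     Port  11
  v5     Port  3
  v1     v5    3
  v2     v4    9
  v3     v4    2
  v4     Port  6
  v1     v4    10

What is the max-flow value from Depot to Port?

Augment Depot→v1→v4→Port: bottleneck 6, flow now 6.
Augment Depot→v1→v5→Port: bottleneck 3, flow now 9.
Augment Depot→v2→v6→Port: bottleneck 4, flow now 13.
Augment Depot→v3→v6→Port: bottleneck 7, flow now 20.
No augmenting path remains; maximum flow = 20.
In the residual graph, reachable from Depot: {Depot, v1, v2, v3, v4, v6}.
Min-cut edges: v1→v5 (3), v4→Port (6), v6→Port (11); capacity 3 + 6 + 11 = 20.
This cut is saturated, so no flow can exceed 20.

20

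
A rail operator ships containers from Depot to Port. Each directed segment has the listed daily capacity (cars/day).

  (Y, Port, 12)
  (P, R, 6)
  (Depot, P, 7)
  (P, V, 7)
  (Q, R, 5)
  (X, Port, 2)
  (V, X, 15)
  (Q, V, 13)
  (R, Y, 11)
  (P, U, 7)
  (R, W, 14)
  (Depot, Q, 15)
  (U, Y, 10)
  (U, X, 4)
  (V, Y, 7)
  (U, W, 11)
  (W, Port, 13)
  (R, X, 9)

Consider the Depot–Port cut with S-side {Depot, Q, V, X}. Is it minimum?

Given cut capacity: 7 + 5 + 7 + 2 = 21.
Augment Depot→P→R→W→Port: bottleneck 6, flow now 6.
Augment Depot→P→U→W→Port: bottleneck 1, flow now 7.
Augment Depot→Q→R→W→Port: bottleneck 5, flow now 12.
Augment Depot→Q→V→X→Port: bottleneck 2, flow now 14.
Augment Depot→Q→V→Y→Port: bottleneck 7, flow now 21.
No augmenting path remains; maximum flow = 21.
Cut capacity 21 equals the max flow, so it is a minimum cut.

Yes — it is a minimum cut (capacity 21).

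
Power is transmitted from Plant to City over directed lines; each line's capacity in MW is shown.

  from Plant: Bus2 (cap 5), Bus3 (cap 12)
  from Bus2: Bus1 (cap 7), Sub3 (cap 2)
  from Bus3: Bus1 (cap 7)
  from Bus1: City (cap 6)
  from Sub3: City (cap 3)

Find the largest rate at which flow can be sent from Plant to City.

Augment Plant→Bus2→Bus1→City: bottleneck 5, flow now 5.
Augment Plant→Bus3→Bus1→City: bottleneck 1, flow now 6.
Augment Plant→Bus3→Bus1→Bus2→Sub3→City: bottleneck 2, flow now 8. (uses reverse residual edge)
No augmenting path remains; maximum flow = 8.
In the residual graph, reachable from Plant: {Plant, Bus2, Bus3, Bus1}.
Min-cut edges: Bus2→Sub3 (2), Bus1→City (6); capacity 2 + 6 = 8.
This cut is saturated, so no flow can exceed 8.

8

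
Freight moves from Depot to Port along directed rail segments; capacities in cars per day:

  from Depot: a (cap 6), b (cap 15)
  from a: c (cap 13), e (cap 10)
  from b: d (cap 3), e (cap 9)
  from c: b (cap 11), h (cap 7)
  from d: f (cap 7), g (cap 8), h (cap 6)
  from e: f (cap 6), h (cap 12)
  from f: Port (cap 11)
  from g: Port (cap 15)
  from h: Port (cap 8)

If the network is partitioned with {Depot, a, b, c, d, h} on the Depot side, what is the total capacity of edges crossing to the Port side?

Edges leaving {Depot, a, b, c, d, h}: a→e (10), b→e (9), d→f (7), d→g (8), h→Port (8).
Cut capacity = 10 + 9 + 7 + 8 + 8 = 42.

42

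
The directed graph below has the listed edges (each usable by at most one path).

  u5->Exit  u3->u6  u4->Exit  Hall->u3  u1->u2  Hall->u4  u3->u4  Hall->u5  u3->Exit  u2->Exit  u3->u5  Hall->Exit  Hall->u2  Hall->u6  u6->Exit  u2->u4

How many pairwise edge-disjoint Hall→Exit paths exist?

Assign every edge capacity 1; by Menger, the answer equals the max flow.
Path Hall→Exit (+1); total 1.
Path Hall→u2→Exit (+1); total 2.
Path Hall→u3→Exit (+1); total 3.
Path Hall→u4→Exit (+1); total 4.
Path Hall→u5→Exit (+1); total 5.
Path Hall→u6→Exit (+1); total 6.
No residual Hall→Exit path; max flow = 6.
Certifying cut of size 6: {Hall→Exit, Hall→u2, Hall→u3, Hall→u4, Hall→u5, Hall→u6}.

6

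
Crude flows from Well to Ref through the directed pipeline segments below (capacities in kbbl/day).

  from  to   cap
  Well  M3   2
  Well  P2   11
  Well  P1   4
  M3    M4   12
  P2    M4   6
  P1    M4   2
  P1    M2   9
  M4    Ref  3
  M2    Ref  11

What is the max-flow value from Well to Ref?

7

Augment Well→M3→M4→Ref: bottleneck 2, flow now 2.
Augment Well→P2→M4→Ref: bottleneck 1, flow now 3.
Augment Well→P1→M2→Ref: bottleneck 4, flow now 7.
No augmenting path remains; maximum flow = 7.
In the residual graph, reachable from Well: {Well, M3, P2, M4}.
Min-cut edges: Well→P1 (4), M4→Ref (3); capacity 4 + 3 = 7.
This cut is saturated, so no flow can exceed 7.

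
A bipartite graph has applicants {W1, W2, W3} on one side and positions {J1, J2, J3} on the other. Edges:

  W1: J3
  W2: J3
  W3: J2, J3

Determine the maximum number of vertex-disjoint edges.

2

Unit-capacity flow: source→left, listed edges, right→sink; max matching = max flow.
Augmenting path W1→J3 (+1); matched 1.
Augmenting path W3→J2 (+1); matched 2.
No augmenting path remains; maximum matching = 2.
König certificate: {W3, J3} is a vertex cover of size 2 (every listed pair touches it), so no matching can be larger.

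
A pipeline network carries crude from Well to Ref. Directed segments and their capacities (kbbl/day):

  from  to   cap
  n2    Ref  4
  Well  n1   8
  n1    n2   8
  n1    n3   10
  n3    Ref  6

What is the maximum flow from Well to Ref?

8

Augment Well→n1→n2→Ref: bottleneck 4, flow now 4.
Augment Well→n1→n3→Ref: bottleneck 4, flow now 8.
No augmenting path remains; maximum flow = 8.
In the residual graph, reachable from Well: {Well}.
Min-cut edges: Well→n1 (8); capacity 8 = 8.
This cut is saturated, so no flow can exceed 8.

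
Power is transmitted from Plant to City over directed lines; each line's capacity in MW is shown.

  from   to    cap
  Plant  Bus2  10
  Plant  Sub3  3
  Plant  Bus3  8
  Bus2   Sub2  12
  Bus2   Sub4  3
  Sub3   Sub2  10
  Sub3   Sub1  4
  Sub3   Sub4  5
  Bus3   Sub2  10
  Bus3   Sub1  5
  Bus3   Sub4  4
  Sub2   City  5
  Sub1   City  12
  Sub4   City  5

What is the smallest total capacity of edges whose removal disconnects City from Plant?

18

Augment Plant→Bus2→Sub2→City: bottleneck 5, flow now 5.
Augment Plant→Bus2→Sub4→City: bottleneck 3, flow now 8.
Augment Plant→Sub3→Sub1→City: bottleneck 3, flow now 11.
Augment Plant→Bus3→Sub1→City: bottleneck 5, flow now 16.
Augment Plant→Bus3→Sub4→City: bottleneck 2, flow now 18.
No augmenting path remains; maximum flow = 18.
By max-flow min-cut, the minimum cut capacity equals the max flow.
In the residual graph, reachable from Plant: {Plant, Bus2, Bus3, Sub2, Sub4}.
Min-cut edges: Plant→Sub3 (3), Bus3→Sub1 (5), Sub2→City (5), Sub4→City (5); capacity 3 + 5 + 5 + 5 = 18.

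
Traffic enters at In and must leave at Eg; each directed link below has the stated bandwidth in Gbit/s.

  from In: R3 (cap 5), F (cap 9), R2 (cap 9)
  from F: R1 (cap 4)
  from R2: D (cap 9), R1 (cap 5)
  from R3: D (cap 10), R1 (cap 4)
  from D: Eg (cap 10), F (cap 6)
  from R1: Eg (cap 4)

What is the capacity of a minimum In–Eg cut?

14

Augment In→F→R1→Eg: bottleneck 4, flow now 4.
Augment In→R2→D→Eg: bottleneck 9, flow now 13.
Augment In→R3→D→Eg: bottleneck 1, flow now 14.
No augmenting path remains; maximum flow = 14.
By max-flow min-cut, the minimum cut capacity equals the max flow.
In the residual graph, reachable from In: {In, F, R2, R3, D, R1}.
Min-cut edges: D→Eg (10), R1→Eg (4); capacity 10 + 4 = 14.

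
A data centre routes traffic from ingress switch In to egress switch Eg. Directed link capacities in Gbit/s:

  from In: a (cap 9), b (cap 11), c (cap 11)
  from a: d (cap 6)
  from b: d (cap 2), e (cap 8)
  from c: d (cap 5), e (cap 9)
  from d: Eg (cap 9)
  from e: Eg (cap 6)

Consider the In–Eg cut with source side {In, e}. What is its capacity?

Edges leaving {In, e}: In→a (9), In→b (11), In→c (11), e→Eg (6).
Cut capacity = 9 + 11 + 11 + 6 = 37.

37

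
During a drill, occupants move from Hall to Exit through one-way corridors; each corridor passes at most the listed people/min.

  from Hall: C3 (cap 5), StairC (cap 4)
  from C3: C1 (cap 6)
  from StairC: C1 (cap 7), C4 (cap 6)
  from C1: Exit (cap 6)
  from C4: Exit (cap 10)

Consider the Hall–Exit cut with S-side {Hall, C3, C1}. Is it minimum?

No — its capacity is 10, but the minimum cut has capacity 9.

Given cut capacity: 4 + 6 = 10.
Augment Hall→C3→C1→Exit: bottleneck 5, flow now 5.
Augment Hall→StairC→C1→Exit: bottleneck 1, flow now 6.
Augment Hall→StairC→C4→Exit: bottleneck 3, flow now 9.
No augmenting path remains; maximum flow = 9.
In the residual graph, reachable from Hall: {Hall}.
Min-cut edges: Hall→C3 (5), Hall→StairC (4); capacity 5 + 4 = 9.
Cut capacity 10 exceeds the max flow 9, so it is not minimum.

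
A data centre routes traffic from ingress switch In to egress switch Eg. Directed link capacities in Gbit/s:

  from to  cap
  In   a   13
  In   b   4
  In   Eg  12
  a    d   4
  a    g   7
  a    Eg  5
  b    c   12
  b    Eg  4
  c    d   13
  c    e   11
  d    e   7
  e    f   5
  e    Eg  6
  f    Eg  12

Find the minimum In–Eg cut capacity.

Augment In→Eg: bottleneck 12, flow now 12.
Augment In→a→Eg: bottleneck 5, flow now 17.
Augment In→b→Eg: bottleneck 4, flow now 21.
Augment In→a→d→e→Eg: bottleneck 4, flow now 25.
No augmenting path remains; maximum flow = 25.
By max-flow min-cut, the minimum cut capacity equals the max flow.
In the residual graph, reachable from In: {In, a, g}.
Min-cut edges: In→b (4), In→Eg (12), a→d (4), a→Eg (5); capacity 4 + 12 + 4 + 5 = 25.

25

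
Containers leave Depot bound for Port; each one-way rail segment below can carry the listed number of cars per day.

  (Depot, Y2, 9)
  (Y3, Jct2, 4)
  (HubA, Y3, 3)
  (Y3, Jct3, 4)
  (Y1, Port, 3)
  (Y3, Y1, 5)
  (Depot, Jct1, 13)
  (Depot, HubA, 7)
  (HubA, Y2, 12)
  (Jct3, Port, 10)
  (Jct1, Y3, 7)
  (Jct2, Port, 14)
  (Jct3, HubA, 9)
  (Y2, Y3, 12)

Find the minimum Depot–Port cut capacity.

11

Augment Depot→Jct1→Y3→Jct2→Port: bottleneck 4, flow now 4.
Augment Depot→Jct1→Y3→Jct3→Port: bottleneck 3, flow now 7.
Augment Depot→Y2→Y3→Jct3→Port: bottleneck 1, flow now 8.
Augment Depot→Y2→Y3→Y1→Port: bottleneck 3, flow now 11.
No augmenting path remains; maximum flow = 11.
By max-flow min-cut, the minimum cut capacity equals the max flow.
In the residual graph, reachable from Depot: {Depot, Jct1, Y2, HubA, Y3, Y1}.
Min-cut edges: Y3→Jct2 (4), Y3→Jct3 (4), Y1→Port (3); capacity 4 + 4 + 3 = 11.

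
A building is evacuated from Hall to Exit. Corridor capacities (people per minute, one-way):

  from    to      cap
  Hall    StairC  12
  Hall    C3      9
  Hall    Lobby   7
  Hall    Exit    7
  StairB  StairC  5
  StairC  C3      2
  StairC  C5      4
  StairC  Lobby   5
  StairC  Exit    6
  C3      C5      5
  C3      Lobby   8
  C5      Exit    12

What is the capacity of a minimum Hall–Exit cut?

22

Augment Hall→Exit: bottleneck 7, flow now 7.
Augment Hall→StairC→Exit: bottleneck 6, flow now 13.
Augment Hall→StairC→C5→Exit: bottleneck 4, flow now 17.
Augment Hall→C3→C5→Exit: bottleneck 5, flow now 22.
No augmenting path remains; maximum flow = 22.
By max-flow min-cut, the minimum cut capacity equals the max flow.
In the residual graph, reachable from Hall: {Hall, StairC, C3, Lobby}.
Min-cut edges: Hall→Exit (7), StairC→C5 (4), StairC→Exit (6), C3→C5 (5); capacity 7 + 4 + 6 + 5 = 22.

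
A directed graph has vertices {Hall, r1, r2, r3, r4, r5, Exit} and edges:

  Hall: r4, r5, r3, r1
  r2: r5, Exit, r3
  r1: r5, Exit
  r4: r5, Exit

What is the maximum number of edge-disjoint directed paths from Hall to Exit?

Assign every edge capacity 1; by Menger, the answer equals the max flow.
Path Hall→r1→Exit (+1); total 1.
Path Hall→r4→Exit (+1); total 2.
No residual Hall→Exit path; max flow = 2.
Certifying cut of size 2: {Hall→r1, Hall→r4}.

2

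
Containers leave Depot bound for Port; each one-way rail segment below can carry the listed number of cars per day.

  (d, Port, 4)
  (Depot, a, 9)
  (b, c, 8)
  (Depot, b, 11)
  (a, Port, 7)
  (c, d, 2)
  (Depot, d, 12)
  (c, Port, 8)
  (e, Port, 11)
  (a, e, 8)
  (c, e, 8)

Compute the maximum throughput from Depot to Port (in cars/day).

21

Augment Depot→a→Port: bottleneck 7, flow now 7.
Augment Depot→d→Port: bottleneck 4, flow now 11.
Augment Depot→a→e→Port: bottleneck 2, flow now 13.
Augment Depot→b→c→Port: bottleneck 8, flow now 21.
No augmenting path remains; maximum flow = 21.
In the residual graph, reachable from Depot: {Depot, b, d}.
Min-cut edges: Depot→a (9), b→c (8), d→Port (4); capacity 9 + 8 + 4 = 21.
This cut is saturated, so no flow can exceed 21.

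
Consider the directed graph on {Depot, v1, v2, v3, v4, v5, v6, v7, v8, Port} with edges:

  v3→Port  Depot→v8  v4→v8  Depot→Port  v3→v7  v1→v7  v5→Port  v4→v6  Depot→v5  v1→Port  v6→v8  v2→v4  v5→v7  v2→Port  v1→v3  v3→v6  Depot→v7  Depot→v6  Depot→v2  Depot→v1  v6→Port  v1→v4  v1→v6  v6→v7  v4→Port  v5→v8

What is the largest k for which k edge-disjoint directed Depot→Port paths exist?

5

Assign every edge capacity 1; by Menger, the answer equals the max flow.
Path Depot→Port (+1); total 1.
Path Depot→v1→Port (+1); total 2.
Path Depot→v2→Port (+1); total 3.
Path Depot→v5→Port (+1); total 4.
Path Depot→v6→Port (+1); total 5.
No residual Depot→Port path; max flow = 5.
Certifying cut of size 5: {Depot→Port, Depot→v1, Depot→v2, Depot→v5, Depot→v6}.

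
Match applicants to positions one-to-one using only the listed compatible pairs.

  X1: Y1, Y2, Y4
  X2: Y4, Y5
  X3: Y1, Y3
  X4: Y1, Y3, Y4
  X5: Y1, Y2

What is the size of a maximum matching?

Unit-capacity flow: source→left, listed edges, right→sink; max matching = max flow.
Augmenting path X1→Y1 (+1); matched 1.
Augmenting path X2→Y4 (+1); matched 2.
Augmenting path X3→Y3 (+1); matched 3.
Augmenting path X5→Y2 (+1); matched 4.
Augmenting path X4→Y4→X2→Y5 (+1); matched 5.
No augmenting path remains; maximum matching = 5.
König certificate: {X1, X2, X3, X4, X5} is a vertex cover of size 5 (every listed pair touches it), so no matching can be larger.

5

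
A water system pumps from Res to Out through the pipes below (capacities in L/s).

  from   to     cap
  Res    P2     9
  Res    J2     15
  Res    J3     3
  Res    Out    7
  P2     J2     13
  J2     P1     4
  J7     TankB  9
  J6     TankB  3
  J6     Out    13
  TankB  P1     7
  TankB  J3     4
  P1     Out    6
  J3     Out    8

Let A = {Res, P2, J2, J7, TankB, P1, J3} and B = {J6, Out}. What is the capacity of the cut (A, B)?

21

Edges leaving {Res, P2, J2, J7, TankB, P1, J3}: Res→Out (7), P1→Out (6), J3→Out (8).
Cut capacity = 7 + 6 + 8 = 21.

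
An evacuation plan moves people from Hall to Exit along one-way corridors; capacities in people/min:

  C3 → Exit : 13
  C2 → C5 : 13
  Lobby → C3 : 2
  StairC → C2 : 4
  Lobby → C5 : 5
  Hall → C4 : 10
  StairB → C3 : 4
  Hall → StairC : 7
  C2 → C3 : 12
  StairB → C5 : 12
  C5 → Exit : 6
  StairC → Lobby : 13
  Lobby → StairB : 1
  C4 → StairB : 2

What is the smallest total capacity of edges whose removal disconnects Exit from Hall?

9

Augment Hall→StairC→C2→C3→Exit: bottleneck 4, flow now 4.
Augment Hall→StairC→Lobby→C3→Exit: bottleneck 2, flow now 6.
Augment Hall→StairC→Lobby→C5→Exit: bottleneck 1, flow now 7.
Augment Hall→C4→StairB→C3→Exit: bottleneck 2, flow now 9.
No augmenting path remains; maximum flow = 9.
By max-flow min-cut, the minimum cut capacity equals the max flow.
In the residual graph, reachable from Hall: {Hall, C4}.
Min-cut edges: Hall→StairC (7), C4→StairB (2); capacity 7 + 2 = 9.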